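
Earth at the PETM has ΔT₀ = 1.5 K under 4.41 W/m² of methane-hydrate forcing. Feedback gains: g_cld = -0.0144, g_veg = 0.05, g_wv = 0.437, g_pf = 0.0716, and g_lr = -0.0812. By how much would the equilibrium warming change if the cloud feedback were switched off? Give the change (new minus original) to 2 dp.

0.08 K

Original: g = 0.463, ΔT = 1.5/(1−0.463) = 2.7933 K.
Without cloud: g' = 0.4774, ΔT' = 1.5/(1−0.4774) = 2.8703 K.
Change = 2.8703 − 2.7933 = 0.08 K.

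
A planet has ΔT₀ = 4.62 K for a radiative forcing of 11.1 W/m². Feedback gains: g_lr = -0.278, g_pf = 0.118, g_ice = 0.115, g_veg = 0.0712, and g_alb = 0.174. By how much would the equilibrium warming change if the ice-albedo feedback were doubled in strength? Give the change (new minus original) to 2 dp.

Original: g = 0.2002, ΔT = 4.62/(1−0.2002) = 5.7764 K.
With doubled ice-albedo: g' = 0.3152, ΔT' = 4.62/(1−0.3152) = 6.7465 K.
Change = 6.7465 − 5.7764 = 0.97 K.

0.97 K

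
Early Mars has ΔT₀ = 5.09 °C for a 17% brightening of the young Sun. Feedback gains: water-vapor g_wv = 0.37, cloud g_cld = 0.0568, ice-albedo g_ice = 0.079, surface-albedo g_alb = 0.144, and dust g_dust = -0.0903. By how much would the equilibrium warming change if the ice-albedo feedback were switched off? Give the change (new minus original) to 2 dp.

Original: g = 0.5595, ΔT = 5.09/(1−0.5595) = 11.5551 °C.
Without ice-albedo: g' = 0.4805, ΔT' = 5.09/(1−0.4805) = 9.7979 °C.
Change = 9.7979 − 11.5551 = -1.76 °C.

-1.76 °C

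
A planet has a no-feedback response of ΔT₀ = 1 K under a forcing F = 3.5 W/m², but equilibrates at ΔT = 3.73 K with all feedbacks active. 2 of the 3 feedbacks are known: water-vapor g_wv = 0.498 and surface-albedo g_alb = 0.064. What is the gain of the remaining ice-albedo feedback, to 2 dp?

0.17

Amplification A = ΔT/ΔT₀ = 3.73/1 = 3.73.
Total gain g = 1 − 1/A = 1 − 1/3.73 = 0.7319.
Known gains sum to 0.498 + 0.064 = 0.562.
g_ice = 0.7319 − 0.562 = 0.17.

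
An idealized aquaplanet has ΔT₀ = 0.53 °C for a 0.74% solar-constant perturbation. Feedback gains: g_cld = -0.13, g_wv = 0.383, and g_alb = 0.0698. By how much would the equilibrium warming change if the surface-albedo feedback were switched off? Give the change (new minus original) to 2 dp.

-0.07 °C

Original: g = 0.3228, ΔT = 0.53/(1−0.3228) = 0.7826 °C.
Without surface-albedo: g' = 0.253, ΔT' = 0.53/(1−0.253) = 0.7095 °C.
Change = 0.7095 − 0.7826 = -0.07 °C.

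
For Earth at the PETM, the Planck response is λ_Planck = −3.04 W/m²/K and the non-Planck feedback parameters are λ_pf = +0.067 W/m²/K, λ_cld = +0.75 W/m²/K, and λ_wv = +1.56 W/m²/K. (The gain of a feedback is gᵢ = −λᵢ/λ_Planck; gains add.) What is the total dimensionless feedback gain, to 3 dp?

Convert to gains: g_pf = 0.067/3.04 = 0.02204; g_cld = 0.75/3.04 = 0.2467; g_wv = 1.56/3.04 = 0.5132.
Total gain g = 0.78194.

0.782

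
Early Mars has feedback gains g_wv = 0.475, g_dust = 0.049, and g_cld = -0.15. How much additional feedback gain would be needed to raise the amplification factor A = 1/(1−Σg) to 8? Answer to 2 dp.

Current total gain = 0.374.
Target gain for A = 8: g* = 1 − 1/8 = 0.875.
Additional gain needed = 0.875 − 0.374 = 0.50.

0.50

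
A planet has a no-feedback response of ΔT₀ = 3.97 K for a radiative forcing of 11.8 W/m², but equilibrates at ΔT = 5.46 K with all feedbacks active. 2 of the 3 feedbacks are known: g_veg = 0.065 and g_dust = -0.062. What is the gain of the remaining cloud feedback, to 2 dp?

Amplification A = ΔT/ΔT₀ = 5.46/3.97 = 1.375.
Total gain g = 1 − 1/A = 1 − 1/1.375 = 0.2727.
Known gains sum to 0.065 − 0.062 = 0.003.
g_cld = 0.2727 − 0.003 = 0.27.

0.27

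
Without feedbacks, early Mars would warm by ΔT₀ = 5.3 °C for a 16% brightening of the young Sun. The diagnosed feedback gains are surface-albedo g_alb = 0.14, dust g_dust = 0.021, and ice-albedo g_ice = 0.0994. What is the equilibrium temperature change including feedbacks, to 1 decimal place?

7.2 °C

Total gain g = 0.14 + 0.021 + 0.0994 = 0.2604.
Amplification A = 1/(1 − 0.2604) = 1.352.
ΔT = 5.3 × 1.352 = 7.2 °C.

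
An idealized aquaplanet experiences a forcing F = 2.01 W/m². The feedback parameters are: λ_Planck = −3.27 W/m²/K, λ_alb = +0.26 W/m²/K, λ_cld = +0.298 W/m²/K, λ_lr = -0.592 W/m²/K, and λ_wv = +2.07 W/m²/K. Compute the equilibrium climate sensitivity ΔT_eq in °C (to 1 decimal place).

Net feedback parameter λ = (−3.27) + (+0.26) + (+0.298) + (-0.592) + (+2.07) = -1.234 W/m²/K.
ΔT = −F/λ = −2.01/(-1.234) = 1.6 °C.

1.6 °C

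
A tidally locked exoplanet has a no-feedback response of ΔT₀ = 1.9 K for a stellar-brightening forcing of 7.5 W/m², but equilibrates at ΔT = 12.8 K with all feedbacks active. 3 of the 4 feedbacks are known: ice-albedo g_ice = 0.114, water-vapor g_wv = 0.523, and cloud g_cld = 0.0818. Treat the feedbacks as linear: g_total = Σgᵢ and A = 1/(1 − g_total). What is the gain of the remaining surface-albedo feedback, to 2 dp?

Amplification A = ΔT/ΔT₀ = 12.8/1.9 = 6.737.
Total gain g = 1 − 1/A = 1 − 1/6.737 = 0.8516.
Known gains sum to 0.114 + 0.523 + 0.0818 = 0.7188.
g_alb = 0.8516 − 0.7188 = 0.13.

0.13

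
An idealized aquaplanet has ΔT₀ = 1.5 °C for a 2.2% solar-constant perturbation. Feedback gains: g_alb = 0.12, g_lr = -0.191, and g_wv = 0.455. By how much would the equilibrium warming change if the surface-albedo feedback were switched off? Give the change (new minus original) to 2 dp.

Original: g = 0.384, ΔT = 1.5/(1−0.384) = 2.4351 °C.
Without surface-albedo: g' = 0.264, ΔT' = 1.5/(1−0.264) = 2.0380 °C.
Change = 2.0380 − 2.4351 = -0.40 °C.

-0.40 °C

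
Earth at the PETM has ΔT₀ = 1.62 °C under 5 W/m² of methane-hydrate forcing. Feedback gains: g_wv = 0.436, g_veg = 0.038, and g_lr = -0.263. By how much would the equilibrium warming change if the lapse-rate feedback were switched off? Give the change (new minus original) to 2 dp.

Original: g = 0.211, ΔT = 1.62/(1−0.211) = 2.0532 °C.
Without lapse-rate: g' = 0.474, ΔT' = 1.62/(1−0.474) = 3.0798 °C.
Change = 3.0798 − 2.0532 = 1.03 °C.

1.03 °C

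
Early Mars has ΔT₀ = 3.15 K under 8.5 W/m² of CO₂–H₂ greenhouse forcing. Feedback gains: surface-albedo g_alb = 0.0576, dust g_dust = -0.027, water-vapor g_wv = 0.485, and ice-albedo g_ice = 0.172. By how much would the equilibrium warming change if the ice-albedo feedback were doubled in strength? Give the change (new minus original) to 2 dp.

12.35 K

Original: g = 0.6876, ΔT = 3.15/(1−0.6876) = 10.0832 K.
With doubled ice-albedo: g' = 0.8596, ΔT' = 3.15/(1−0.8596) = 22.4359 K.
Change = 22.4359 − 10.0832 = 12.35 K.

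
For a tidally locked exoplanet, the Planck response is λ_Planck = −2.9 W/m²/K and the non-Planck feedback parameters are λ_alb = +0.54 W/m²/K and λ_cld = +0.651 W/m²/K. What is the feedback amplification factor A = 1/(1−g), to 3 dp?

Convert to gains: g_alb = 0.54/2.9 = 0.1862; g_cld = 0.651/2.9 = 0.2245.
Total gain g = 0.4107.
A = 1/(1 − 0.4107) = 1.697.

1.697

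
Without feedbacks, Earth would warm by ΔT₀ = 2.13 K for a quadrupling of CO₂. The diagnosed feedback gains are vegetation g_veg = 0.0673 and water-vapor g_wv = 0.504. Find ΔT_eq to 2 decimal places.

4.97 K

Total gain g = 0.0673 + 0.504 = 0.5713.
Amplification A = 1/(1 − 0.5713) = 2.333.
ΔT = 2.13 × 2.333 = 4.97 K.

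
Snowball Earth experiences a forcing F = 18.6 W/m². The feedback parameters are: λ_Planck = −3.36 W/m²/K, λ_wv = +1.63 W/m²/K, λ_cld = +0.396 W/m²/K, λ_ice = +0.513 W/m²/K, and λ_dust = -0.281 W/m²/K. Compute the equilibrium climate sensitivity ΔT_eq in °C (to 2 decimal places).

Net feedback parameter λ = (−3.36) + (+1.63) + (+0.396) + (+0.513) + (-0.281) = -1.102 W/m²/K.
ΔT = −F/λ = −18.6/(-1.102) = 16.88 °C.

16.88 °C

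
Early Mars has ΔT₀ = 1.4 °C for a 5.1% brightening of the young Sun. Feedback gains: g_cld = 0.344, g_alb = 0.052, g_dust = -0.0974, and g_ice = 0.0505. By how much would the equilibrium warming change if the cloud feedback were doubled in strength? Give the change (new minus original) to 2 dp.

2.41 °C

Original: g = 0.3491, ΔT = 1.4/(1−0.3491) = 2.1509 °C.
With doubled cloud: g' = 0.6931, ΔT' = 1.4/(1−0.6931) = 4.5617 °C.
Change = 4.5617 − 2.1509 = 2.41 °C.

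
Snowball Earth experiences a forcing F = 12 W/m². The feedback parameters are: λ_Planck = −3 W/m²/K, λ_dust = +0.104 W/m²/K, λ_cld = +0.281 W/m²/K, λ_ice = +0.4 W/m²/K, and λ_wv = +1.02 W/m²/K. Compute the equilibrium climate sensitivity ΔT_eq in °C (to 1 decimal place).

Net feedback parameter λ = (−3) + (+0.104) + (+0.281) + (+0.4) + (+1.02) = -1.195 W/m²/K.
ΔT = −F/λ = −12/(-1.195) = 10.0 °C.

10.0 °C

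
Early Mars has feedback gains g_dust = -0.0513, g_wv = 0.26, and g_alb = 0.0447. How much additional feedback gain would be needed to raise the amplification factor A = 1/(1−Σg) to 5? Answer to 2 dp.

Current total gain = 0.2534.
Target gain for A = 5: g* = 1 − 1/5 = 0.8.
Additional gain needed = 0.8 − 0.2534 = 0.55.

0.55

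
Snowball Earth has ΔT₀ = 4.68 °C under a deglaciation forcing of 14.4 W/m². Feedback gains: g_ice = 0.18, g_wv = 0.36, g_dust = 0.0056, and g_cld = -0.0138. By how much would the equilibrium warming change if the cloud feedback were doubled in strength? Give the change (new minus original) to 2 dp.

Original: g = 0.5318, ΔT = 4.68/(1−0.5318) = 9.9957 °C.
With doubled cloud: g' = 0.518, ΔT' = 4.68/(1−0.518) = 9.7095 °C.
Change = 9.7095 − 9.9957 = -0.29 °C.

-0.29 °C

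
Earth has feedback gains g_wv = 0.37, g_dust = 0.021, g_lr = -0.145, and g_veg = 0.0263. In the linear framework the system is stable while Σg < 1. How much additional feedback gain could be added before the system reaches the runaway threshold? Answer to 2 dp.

0.73

Current total gain = 0.37 + 0.021 − 0.145 + 0.0263 = 0.2723.
Margin to runaway = 1 − 0.2723 = 0.73.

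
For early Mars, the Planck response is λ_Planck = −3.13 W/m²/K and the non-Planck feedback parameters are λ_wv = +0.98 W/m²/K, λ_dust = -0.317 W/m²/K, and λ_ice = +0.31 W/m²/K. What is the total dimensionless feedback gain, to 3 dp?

0.311

Convert to gains: g_wv = 0.98/3.13 = 0.3131; g_dust = -0.317/3.13 = -0.1013; g_ice = 0.31/3.13 = 0.09904.
Total gain g = 0.31084.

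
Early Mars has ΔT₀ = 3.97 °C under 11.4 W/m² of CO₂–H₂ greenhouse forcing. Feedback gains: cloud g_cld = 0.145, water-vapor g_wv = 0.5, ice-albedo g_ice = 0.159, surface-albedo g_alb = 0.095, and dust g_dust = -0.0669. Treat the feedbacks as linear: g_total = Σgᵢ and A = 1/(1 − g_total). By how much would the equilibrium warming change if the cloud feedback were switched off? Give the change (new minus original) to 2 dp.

Original: g = 0.8321, ΔT = 3.97/(1−0.8321) = 23.6450 °C.
Without cloud: g' = 0.6871, ΔT' = 3.97/(1−0.6871) = 12.6878 °C.
Change = 12.6878 − 23.6450 = -10.96 °C.

-10.96 °C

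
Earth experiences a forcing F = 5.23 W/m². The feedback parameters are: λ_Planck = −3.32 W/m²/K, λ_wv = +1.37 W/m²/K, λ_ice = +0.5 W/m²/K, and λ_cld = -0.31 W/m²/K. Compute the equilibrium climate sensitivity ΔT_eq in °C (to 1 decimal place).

3.0 °C

Net feedback parameter λ = (−3.32) + (+1.37) + (+0.5) + (-0.31) = -1.76 W/m²/K.
ΔT = −F/λ = −5.23/(-1.76) = 3.0 °C.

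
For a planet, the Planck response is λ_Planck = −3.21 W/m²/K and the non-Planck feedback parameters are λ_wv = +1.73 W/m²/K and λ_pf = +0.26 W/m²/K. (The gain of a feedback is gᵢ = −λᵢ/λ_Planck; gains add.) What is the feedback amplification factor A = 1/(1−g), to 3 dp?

2.631

Convert to gains: g_wv = 1.73/3.21 = 0.5389; g_pf = 0.26/3.21 = 0.081.
Total gain g = 0.6199.
A = 1/(1 − 0.6199) = 2.631.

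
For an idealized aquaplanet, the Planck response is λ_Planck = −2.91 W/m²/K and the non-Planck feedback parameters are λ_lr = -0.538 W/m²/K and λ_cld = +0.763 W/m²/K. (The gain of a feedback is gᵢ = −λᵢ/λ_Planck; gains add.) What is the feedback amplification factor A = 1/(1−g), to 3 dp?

1.084

Convert to gains: g_lr = -0.538/2.91 = -0.1849; g_cld = 0.763/2.91 = 0.2622.
Total gain g = 0.0773.
A = 1/(1 − 0.0773) = 1.084.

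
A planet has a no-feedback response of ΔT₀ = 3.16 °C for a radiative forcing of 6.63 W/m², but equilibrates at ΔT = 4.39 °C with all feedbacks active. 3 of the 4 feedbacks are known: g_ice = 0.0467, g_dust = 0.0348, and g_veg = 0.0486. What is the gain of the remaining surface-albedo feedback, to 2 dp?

0.15

Amplification A = ΔT/ΔT₀ = 4.39/3.16 = 1.389.
Total gain g = 1 − 1/A = 1 − 1/1.389 = 0.2801.
Known gains sum to 0.0467 + 0.0348 + 0.0486 = 0.1301.
g_alb = 0.2801 − 0.1301 = 0.15.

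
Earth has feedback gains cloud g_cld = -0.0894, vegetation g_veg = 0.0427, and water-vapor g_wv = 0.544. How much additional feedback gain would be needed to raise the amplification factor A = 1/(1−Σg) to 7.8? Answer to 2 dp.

0.37

Current total gain = 0.4973.
Target gain for A = 7.8: g* = 1 − 1/7.8 = 0.8718.
Additional gain needed = 0.8718 − 0.4973 = 0.37.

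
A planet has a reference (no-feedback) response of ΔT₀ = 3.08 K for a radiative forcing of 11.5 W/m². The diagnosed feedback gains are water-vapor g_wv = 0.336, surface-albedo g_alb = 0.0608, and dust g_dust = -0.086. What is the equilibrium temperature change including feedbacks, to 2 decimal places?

Total gain g = 0.336 + 0.0608 − 0.086 = 0.3108.
Amplification A = 1/(1 − 0.3108) = 1.451.
ΔT = 3.08 × 1.451 = 4.47 K.

4.47 K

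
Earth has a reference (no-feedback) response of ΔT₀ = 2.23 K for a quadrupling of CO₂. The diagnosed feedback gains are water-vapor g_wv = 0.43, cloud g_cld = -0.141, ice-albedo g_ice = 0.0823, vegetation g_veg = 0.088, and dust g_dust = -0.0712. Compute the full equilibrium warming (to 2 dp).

3.64 K

Total gain g = 0.43 − 0.141 + 0.0823 + 0.088 − 0.0712 = 0.3881.
Amplification A = 1/(1 − 0.3881) = 1.634.
ΔT = 2.23 × 1.634 = 3.64 K.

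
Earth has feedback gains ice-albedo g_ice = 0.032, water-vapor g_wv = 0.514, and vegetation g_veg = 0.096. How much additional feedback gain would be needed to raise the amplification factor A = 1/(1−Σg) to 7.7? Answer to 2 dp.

0.23

Current total gain = 0.642.
Target gain for A = 7.7: g* = 1 − 1/7.7 = 0.8701.
Additional gain needed = 0.8701 − 0.642 = 0.23.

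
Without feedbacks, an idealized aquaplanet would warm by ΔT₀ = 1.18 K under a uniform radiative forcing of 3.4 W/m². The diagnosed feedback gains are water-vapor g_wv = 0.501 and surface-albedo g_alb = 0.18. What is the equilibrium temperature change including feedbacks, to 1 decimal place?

Total gain g = 0.501 + 0.18 = 0.681.
Amplification A = 1/(1 − 0.681) = 3.135.
ΔT = 1.18 × 3.135 = 3.7 K.

3.7 K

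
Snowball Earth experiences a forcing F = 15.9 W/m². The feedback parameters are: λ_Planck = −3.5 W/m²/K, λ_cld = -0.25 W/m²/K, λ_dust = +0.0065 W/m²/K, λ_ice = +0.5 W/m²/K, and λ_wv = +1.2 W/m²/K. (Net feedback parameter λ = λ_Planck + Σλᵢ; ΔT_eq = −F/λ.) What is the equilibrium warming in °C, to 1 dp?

7.8 °C

Net feedback parameter λ = (−3.5) + (-0.25) + (+0.0065) + (+0.5) + (+1.2) = -2.0435 W/m²/K.
ΔT = −F/λ = −15.9/(-2.0435) = 7.8 °C.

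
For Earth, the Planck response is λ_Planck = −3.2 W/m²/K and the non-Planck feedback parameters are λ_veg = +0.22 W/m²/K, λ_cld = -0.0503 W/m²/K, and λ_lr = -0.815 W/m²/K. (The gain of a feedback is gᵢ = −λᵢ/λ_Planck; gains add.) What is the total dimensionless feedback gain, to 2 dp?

-0.20

Convert to gains: g_veg = 0.22/3.2 = 0.06875; g_cld = -0.0503/3.2 = -0.01572; g_lr = -0.815/3.2 = -0.2547.
Total gain g = -0.20167.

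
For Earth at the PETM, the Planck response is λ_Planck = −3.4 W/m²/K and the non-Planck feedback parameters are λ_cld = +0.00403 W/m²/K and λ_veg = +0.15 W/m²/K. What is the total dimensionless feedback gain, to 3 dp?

Convert to gains: g_cld = 0.00403/3.4 = 0.001185; g_veg = 0.15/3.4 = 0.04412.
Total gain g = 0.045305.

0.045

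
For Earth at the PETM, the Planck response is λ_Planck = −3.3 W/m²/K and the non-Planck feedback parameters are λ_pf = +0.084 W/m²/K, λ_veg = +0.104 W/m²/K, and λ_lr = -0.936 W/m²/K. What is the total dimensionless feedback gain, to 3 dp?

Convert to gains: g_pf = 0.084/3.3 = 0.02545; g_veg = 0.104/3.3 = 0.03152; g_lr = -0.936/3.3 = -0.2836.
Total gain g = -0.22663.

-0.227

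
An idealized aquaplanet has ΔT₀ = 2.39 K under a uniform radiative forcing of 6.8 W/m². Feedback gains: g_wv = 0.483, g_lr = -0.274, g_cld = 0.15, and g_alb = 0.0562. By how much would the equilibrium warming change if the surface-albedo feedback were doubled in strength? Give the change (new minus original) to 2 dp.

0.43 K

Original: g = 0.4152, ΔT = 2.39/(1−0.4152) = 4.0869 K.
With doubled surface-albedo: g' = 0.4714, ΔT' = 2.39/(1−0.4714) = 4.5214 K.
Change = 4.5214 − 4.0869 = 0.43 K.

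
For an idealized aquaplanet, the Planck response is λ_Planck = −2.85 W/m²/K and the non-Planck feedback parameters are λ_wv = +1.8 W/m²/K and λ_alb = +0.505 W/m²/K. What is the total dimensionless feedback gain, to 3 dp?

Convert to gains: g_wv = 1.8/2.85 = 0.6316; g_alb = 0.505/2.85 = 0.1772.
Total gain g = 0.8088.

0.809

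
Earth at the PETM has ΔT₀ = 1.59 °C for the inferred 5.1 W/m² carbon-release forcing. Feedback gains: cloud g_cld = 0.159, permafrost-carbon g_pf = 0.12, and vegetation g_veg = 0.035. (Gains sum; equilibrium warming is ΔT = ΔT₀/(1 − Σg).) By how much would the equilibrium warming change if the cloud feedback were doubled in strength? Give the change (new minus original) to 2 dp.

Original: g = 0.314, ΔT = 1.59/(1−0.314) = 2.3178 °C.
With doubled cloud: g' = 0.473, ΔT' = 1.59/(1−0.473) = 3.0171 °C.
Change = 3.0171 − 2.3178 = 0.70 °C.

0.70 °C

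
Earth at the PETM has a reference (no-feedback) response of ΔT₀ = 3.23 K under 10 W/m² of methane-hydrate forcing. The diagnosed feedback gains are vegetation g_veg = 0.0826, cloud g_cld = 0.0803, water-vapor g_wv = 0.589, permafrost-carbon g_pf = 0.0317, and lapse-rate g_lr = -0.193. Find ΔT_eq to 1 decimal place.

Total gain g = 0.0826 + 0.0803 + 0.589 + 0.0317 − 0.193 = 0.5906.
Amplification A = 1/(1 − 0.5906) = 2.443.
ΔT = 3.23 × 2.443 = 7.9 K.

7.9 K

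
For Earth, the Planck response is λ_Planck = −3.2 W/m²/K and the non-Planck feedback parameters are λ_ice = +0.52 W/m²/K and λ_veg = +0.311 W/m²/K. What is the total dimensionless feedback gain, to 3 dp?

Convert to gains: g_ice = 0.52/3.2 = 0.1625; g_veg = 0.311/3.2 = 0.09719.
Total gain g = 0.25969.

0.260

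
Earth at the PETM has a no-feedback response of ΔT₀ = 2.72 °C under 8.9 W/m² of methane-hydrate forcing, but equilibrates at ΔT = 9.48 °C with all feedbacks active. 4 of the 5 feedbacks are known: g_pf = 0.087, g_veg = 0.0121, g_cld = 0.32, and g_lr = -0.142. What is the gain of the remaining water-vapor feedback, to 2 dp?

0.44

Amplification A = ΔT/ΔT₀ = 9.48/2.72 = 3.485.
Total gain g = 1 − 1/A = 1 − 1/3.485 = 0.7131.
Known gains sum to 0.087 + 0.0121 + 0.32 − 0.142 = 0.2771.
g_wv = 0.7131 − 0.2771 = 0.44.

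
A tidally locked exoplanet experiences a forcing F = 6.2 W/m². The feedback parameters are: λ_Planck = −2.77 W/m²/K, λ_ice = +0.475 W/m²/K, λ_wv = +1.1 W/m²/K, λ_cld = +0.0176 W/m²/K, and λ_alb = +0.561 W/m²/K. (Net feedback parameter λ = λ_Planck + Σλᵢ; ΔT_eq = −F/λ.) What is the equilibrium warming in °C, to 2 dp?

Net feedback parameter λ = (−2.77) + (+0.475) + (+1.1) + (+0.0176) + (+0.561) = -0.6164 W/m²/K.
ΔT = −F/λ = −6.2/(-0.6164) = 10.06 °C.

10.06 °C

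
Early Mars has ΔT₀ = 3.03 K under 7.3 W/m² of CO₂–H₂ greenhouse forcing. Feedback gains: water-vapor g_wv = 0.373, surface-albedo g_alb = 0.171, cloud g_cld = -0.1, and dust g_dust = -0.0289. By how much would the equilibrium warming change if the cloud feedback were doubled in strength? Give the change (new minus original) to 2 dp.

Original: g = 0.4151, ΔT = 3.03/(1−0.4151) = 5.1804 K.
With doubled cloud: g' = 0.3151, ΔT' = 3.03/(1−0.3151) = 4.4240 K.
Change = 4.4240 − 5.1804 = -0.76 K.

-0.76 K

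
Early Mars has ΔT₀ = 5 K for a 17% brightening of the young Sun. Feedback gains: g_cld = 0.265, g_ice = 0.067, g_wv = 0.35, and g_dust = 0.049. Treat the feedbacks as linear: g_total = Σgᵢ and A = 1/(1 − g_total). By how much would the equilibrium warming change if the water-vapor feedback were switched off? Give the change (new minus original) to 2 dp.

Original: g = 0.731, ΔT = 5/(1−0.731) = 18.5874 K.
Without water-vapor: g' = 0.381, ΔT' = 5/(1−0.381) = 8.0775 K.
Change = 8.0775 − 18.5874 = -10.51 K.

-10.51 K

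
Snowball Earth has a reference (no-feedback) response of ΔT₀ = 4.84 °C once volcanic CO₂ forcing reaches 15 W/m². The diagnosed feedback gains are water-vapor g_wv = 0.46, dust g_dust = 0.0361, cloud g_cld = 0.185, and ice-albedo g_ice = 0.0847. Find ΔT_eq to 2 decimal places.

20.67 °C

Total gain g = 0.46 + 0.0361 + 0.185 + 0.0847 = 0.7658.
Amplification A = 1/(1 − 0.7658) = 4.27.
ΔT = 4.84 × 4.27 = 20.67 °C.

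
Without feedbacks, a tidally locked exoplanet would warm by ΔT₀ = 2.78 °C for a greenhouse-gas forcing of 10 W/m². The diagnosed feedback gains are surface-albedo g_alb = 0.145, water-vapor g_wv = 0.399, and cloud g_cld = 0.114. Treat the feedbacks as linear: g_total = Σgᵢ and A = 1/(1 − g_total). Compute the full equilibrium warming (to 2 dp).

8.13 °C

Total gain g = 0.145 + 0.399 + 0.114 = 0.658.
Amplification A = 1/(1 − 0.658) = 2.924.
ΔT = 2.78 × 2.924 = 8.13 °C.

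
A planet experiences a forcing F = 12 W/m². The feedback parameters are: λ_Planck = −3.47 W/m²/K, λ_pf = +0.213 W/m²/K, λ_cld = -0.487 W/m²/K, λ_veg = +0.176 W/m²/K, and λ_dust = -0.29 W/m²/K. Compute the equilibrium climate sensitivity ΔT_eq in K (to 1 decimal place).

Net feedback parameter λ = (−3.47) + (+0.213) + (-0.487) + (+0.176) + (-0.29) = -3.858 W/m²/K.
ΔT = −F/λ = −12/(-3.858) = 3.1 K.

3.1 K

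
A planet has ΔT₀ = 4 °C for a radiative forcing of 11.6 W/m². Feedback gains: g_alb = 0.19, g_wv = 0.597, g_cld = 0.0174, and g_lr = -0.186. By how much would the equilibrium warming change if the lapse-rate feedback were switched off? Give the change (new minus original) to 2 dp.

Original: g = 0.6184, ΔT = 4/(1−0.6184) = 10.4822 °C.
Without lapse-rate: g' = 0.8044, ΔT' = 4/(1−0.8044) = 20.4499 °C.
Change = 20.4499 − 10.4822 = 9.97 °C.

9.97 °C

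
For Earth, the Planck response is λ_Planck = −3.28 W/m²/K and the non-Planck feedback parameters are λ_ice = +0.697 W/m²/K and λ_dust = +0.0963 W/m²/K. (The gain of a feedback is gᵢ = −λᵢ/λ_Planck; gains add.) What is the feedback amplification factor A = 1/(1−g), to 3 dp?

Convert to gains: g_ice = 0.697/3.28 = 0.2125; g_dust = 0.0963/3.28 = 0.02936.
Total gain g = 0.24186.
A = 1/(1 − 0.24186) = 1.319.

1.319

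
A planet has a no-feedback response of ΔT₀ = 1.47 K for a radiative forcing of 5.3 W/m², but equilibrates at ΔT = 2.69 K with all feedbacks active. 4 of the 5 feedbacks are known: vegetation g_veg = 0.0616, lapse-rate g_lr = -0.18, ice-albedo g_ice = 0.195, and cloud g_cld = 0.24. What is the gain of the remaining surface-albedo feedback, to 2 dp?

0.14

Amplification A = ΔT/ΔT₀ = 2.69/1.47 = 1.83.
Total gain g = 1 − 1/A = 1 − 1/1.83 = 0.4536.
Known gains sum to 0.0616 − 0.18 + 0.195 + 0.24 = 0.3166.
g_alb = 0.4536 − 0.3166 = 0.14.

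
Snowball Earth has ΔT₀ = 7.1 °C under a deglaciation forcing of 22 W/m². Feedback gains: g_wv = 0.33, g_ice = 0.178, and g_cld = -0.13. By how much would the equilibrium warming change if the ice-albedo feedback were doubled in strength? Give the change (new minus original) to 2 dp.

Original: g = 0.378, ΔT = 7.1/(1−0.378) = 11.4148 °C.
With doubled ice-albedo: g' = 0.556, ΔT' = 7.1/(1−0.556) = 15.9910 °C.
Change = 15.9910 − 11.4148 = 4.58 °C.

4.58 °C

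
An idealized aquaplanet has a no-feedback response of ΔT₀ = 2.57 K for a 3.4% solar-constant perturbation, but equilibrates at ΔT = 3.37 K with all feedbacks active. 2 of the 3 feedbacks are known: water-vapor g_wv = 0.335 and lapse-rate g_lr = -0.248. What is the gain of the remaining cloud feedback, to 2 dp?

0.15

Amplification A = ΔT/ΔT₀ = 3.37/2.57 = 1.311.
Total gain g = 1 − 1/A = 1 − 1/1.311 = 0.2372.
Known gains sum to 0.335 − 0.248 = 0.087.
g_cld = 0.2372 − 0.087 = 0.15.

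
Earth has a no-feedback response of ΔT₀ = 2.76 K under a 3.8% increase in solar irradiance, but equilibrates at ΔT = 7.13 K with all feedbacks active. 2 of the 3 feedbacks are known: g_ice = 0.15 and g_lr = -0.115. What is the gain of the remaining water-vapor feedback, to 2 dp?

0.58

Amplification A = ΔT/ΔT₀ = 7.13/2.76 = 2.583.
Total gain g = 1 − 1/A = 1 − 1/2.583 = 0.6129.
Known gains sum to 0.15 − 0.115 = 0.035.
g_wv = 0.6129 − 0.035 = 0.58.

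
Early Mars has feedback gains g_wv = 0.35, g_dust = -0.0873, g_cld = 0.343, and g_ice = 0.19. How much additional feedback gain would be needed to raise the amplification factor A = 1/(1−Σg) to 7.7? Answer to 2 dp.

Current total gain = 0.7957.
Target gain for A = 7.7: g* = 1 − 1/7.7 = 0.8701.
Additional gain needed = 0.8701 − 0.7957 = 0.07.

0.07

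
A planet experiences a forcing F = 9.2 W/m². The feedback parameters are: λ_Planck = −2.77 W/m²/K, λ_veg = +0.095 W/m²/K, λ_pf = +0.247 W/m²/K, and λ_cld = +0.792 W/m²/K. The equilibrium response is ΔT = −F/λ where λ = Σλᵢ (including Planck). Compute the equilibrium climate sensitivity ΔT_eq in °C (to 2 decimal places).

Net feedback parameter λ = (−2.77) + (+0.095) + (+0.247) + (+0.792) = -1.636 W/m²/K.
ΔT = −F/λ = −9.2/(-1.636) = 5.62 °C.

5.62 °C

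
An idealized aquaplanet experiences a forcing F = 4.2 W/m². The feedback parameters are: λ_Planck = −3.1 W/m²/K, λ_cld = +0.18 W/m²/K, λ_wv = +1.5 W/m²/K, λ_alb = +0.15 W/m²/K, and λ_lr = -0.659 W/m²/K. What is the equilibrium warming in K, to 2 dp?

2.18 K

Net feedback parameter λ = (−3.1) + (+0.18) + (+1.5) + (+0.15) + (-0.659) = -1.929 W/m²/K.
ΔT = −F/λ = −4.2/(-1.929) = 2.18 K.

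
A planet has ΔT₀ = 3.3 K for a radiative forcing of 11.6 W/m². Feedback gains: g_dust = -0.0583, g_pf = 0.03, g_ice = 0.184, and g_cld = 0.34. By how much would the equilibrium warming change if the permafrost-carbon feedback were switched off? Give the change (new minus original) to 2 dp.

Original: g = 0.4957, ΔT = 3.3/(1−0.4957) = 6.5437 K.
Without permafrost-carbon: g' = 0.4657, ΔT' = 3.3/(1−0.4657) = 6.1763 K.
Change = 6.1763 − 6.5437 = -0.37 K.

-0.37 K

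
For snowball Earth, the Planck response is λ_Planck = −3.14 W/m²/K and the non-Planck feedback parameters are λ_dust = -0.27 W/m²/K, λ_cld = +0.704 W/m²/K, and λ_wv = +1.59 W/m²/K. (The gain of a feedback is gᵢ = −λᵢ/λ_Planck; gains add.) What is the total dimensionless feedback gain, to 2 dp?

Convert to gains: g_dust = -0.27/3.14 = -0.08599; g_cld = 0.704/3.14 = 0.2242; g_wv = 1.59/3.14 = 0.5064.
Total gain g = 0.64461.

0.64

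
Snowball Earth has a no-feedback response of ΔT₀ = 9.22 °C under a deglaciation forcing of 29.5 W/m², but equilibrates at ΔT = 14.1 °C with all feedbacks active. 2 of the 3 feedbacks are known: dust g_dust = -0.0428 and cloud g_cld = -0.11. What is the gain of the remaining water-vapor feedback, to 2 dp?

0.50

Amplification A = ΔT/ΔT₀ = 14.1/9.22 = 1.529.
Total gain g = 1 − 1/A = 1 − 1/1.529 = 0.346.
Known gains sum to -0.0428 − 0.11 = -0.1528.
g_wv = 0.346 + 0.1528 = 0.50.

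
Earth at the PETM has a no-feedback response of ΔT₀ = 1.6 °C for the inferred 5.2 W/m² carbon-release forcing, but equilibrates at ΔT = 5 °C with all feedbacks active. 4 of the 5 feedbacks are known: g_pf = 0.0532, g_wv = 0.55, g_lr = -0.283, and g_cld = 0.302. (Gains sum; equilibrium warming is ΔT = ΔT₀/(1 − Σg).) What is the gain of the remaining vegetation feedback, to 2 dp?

Amplification A = ΔT/ΔT₀ = 5/1.6 = 3.125.
Total gain g = 1 − 1/A = 1 − 1/3.125 = 0.68.
Known gains sum to 0.0532 + 0.55 − 0.283 + 0.302 = 0.6222.
g_veg = 0.68 − 0.6222 = 0.06.

0.06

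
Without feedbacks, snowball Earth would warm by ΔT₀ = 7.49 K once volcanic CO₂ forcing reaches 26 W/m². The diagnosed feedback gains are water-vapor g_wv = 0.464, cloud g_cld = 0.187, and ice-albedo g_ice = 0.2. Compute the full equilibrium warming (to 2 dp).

50.27 K

Total gain g = 0.464 + 0.187 + 0.2 = 0.851.
Amplification A = 1/(1 − 0.851) = 6.711.
ΔT = 7.49 × 6.711 = 50.27 K.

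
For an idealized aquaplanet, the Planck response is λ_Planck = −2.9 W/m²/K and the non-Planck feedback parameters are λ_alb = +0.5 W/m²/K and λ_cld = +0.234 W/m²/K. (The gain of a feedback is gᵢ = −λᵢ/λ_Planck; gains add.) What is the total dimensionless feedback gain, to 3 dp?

Convert to gains: g_alb = 0.5/2.9 = 0.1724; g_cld = 0.234/2.9 = 0.08069.
Total gain g = 0.25309.

0.253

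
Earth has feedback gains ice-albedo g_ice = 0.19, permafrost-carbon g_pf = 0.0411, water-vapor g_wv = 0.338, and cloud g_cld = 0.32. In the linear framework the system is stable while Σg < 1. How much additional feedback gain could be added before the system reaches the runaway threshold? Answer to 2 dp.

0.11

Current total gain = 0.19 + 0.0411 + 0.338 + 0.32 = 0.8891.
Margin to runaway = 1 − 0.8891 = 0.11.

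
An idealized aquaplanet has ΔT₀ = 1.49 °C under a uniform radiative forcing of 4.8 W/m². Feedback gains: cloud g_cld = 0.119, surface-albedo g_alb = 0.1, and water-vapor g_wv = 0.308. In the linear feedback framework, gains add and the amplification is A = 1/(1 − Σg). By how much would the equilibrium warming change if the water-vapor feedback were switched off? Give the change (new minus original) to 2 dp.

Original: g = 0.527, ΔT = 1.49/(1−0.527) = 3.1501 °C.
Without water-vapor: g' = 0.219, ΔT' = 1.49/(1−0.219) = 1.9078 °C.
Change = 1.9078 − 3.1501 = -1.24 °C.

-1.24 °C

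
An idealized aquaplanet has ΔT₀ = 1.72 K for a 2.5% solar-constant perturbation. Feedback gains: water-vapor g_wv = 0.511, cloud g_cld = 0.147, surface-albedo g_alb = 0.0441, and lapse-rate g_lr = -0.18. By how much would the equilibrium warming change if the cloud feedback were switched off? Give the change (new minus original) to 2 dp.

Original: g = 0.5221, ΔT = 1.72/(1−0.5221) = 3.5991 K.
Without cloud: g' = 0.3751, ΔT' = 1.72/(1−0.3751) = 2.7524 K.
Change = 2.7524 − 3.5991 = -0.85 K.

-0.85 K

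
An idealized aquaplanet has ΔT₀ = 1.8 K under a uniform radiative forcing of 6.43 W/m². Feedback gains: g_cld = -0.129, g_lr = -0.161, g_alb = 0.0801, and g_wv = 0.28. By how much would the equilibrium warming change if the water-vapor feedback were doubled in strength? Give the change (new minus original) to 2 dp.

0.83 K

Original: g = 0.0701, ΔT = 1.8/(1−0.0701) = 1.9357 K.
With doubled water-vapor: g' = 0.3501, ΔT' = 1.8/(1−0.3501) = 2.7697 K.
Change = 2.7697 − 1.9357 = 0.83 K.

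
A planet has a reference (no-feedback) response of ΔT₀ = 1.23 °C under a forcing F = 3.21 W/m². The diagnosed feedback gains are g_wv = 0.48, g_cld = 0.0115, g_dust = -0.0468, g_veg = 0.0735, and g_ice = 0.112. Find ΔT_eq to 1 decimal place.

3.3 °C

Total gain g = 0.48 + 0.0115 − 0.0468 + 0.0735 + 0.112 = 0.6302.
Amplification A = 1/(1 − 0.6302) = 2.704.
ΔT = 1.23 × 2.704 = 3.3 °C.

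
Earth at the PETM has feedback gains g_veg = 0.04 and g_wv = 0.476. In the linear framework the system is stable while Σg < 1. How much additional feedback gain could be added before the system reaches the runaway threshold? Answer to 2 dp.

0.48

Current total gain = 0.04 + 0.476 = 0.516.
Margin to runaway = 1 − 0.516 = 0.48.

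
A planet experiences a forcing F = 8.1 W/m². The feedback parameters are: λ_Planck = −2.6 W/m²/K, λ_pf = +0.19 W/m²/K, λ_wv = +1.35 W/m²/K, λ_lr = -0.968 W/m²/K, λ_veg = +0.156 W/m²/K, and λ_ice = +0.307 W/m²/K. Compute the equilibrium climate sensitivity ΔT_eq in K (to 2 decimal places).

5.18 K

Net feedback parameter λ = (−2.6) + (+0.19) + (+1.35) + (-0.968) + (+0.156) + (+0.307) = -1.565 W/m²/K.
ΔT = −F/λ = −8.1/(-1.565) = 5.18 K.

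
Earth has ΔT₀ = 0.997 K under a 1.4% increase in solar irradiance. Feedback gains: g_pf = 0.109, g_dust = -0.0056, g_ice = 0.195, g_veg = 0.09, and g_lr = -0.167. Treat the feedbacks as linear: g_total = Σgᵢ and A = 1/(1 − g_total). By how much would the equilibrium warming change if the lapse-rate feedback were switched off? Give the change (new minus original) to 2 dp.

0.35 K

Original: g = 0.2214, ΔT = 0.997/(1−0.2214) = 1.2805 K.
Without lapse-rate: g' = 0.3884, ΔT' = 0.997/(1−0.3884) = 1.6302 K.
Change = 1.6302 − 1.2805 = 0.35 K.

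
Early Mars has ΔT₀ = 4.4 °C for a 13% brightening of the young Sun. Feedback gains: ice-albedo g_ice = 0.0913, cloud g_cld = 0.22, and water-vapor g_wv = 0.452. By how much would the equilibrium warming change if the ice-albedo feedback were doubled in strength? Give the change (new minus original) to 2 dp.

Original: g = 0.7633, ΔT = 4.4/(1−0.7633) = 18.5889 °C.
With doubled ice-albedo: g' = 0.8546, ΔT' = 4.4/(1−0.8546) = 30.2613 °C.
Change = 30.2613 − 18.5889 = 11.67 °C.

11.67 °C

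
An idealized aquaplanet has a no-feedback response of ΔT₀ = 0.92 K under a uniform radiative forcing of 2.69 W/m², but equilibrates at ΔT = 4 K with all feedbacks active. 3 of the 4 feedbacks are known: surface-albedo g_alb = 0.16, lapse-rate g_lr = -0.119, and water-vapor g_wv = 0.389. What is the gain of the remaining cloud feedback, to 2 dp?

Amplification A = ΔT/ΔT₀ = 4/0.92 = 4.348.
Total gain g = 1 − 1/A = 1 − 1/4.348 = 0.77.
Known gains sum to 0.16 − 0.119 + 0.389 = 0.43.
g_cld = 0.77 − 0.43 = 0.34.

0.34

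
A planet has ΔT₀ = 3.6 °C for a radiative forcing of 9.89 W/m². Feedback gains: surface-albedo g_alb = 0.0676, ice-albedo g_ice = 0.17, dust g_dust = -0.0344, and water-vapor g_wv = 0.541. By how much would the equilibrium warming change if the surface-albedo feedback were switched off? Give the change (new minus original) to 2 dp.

-2.94 °C

Original: g = 0.7442, ΔT = 3.6/(1−0.7442) = 14.0735 °C.
Without surface-albedo: g' = 0.6766, ΔT' = 3.6/(1−0.6766) = 11.1317 °C.
Change = 11.1317 − 14.0735 = -2.94 °C.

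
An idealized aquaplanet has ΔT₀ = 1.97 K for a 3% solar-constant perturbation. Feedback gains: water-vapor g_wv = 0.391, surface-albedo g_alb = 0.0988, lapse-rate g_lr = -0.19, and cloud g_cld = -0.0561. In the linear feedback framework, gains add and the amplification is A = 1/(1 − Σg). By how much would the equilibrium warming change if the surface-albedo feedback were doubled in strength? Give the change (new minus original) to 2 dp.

Original: g = 0.2437, ΔT = 1.97/(1−0.2437) = 2.6048 K.
With doubled surface-albedo: g' = 0.3425, ΔT' = 1.97/(1−0.3425) = 2.9962 K.
Change = 2.9962 − 2.6048 = 0.39 K.

0.39 K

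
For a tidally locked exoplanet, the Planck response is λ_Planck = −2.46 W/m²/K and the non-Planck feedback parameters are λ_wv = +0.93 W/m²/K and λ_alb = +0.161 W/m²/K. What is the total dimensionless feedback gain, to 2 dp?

0.44

Convert to gains: g_wv = 0.93/2.46 = 0.378; g_alb = 0.161/2.46 = 0.06545.
Total gain g = 0.44345.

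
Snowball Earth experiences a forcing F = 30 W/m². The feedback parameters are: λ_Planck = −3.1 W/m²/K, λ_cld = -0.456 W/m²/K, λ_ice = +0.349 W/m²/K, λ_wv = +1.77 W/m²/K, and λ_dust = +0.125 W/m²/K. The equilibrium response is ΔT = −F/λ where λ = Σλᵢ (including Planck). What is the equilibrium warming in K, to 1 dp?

22.9 K

Net feedback parameter λ = (−3.1) + (-0.456) + (+0.349) + (+1.77) + (+0.125) = -1.312 W/m²/K.
ΔT = −F/λ = −30/(-1.312) = 22.9 K.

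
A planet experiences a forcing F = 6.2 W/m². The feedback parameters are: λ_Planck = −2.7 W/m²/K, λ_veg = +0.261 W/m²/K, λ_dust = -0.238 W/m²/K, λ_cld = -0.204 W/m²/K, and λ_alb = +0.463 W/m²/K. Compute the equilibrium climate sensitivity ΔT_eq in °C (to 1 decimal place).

2.6 °C

Net feedback parameter λ = (−2.7) + (+0.261) + (-0.238) + (-0.204) + (+0.463) = -2.418 W/m²/K.
ΔT = −F/λ = −6.2/(-2.418) = 2.6 °C.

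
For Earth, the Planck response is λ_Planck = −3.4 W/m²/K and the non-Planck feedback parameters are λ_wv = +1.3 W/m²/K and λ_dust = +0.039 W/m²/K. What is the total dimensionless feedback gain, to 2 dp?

0.39

Convert to gains: g_wv = 1.3/3.4 = 0.3824; g_dust = 0.039/3.4 = 0.01147.
Total gain g = 0.39387.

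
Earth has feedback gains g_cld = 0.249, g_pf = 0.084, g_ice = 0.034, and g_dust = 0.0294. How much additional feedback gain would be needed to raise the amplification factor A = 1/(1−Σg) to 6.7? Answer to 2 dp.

0.45

Current total gain = 0.3964.
Target gain for A = 6.7: g* = 1 − 1/6.7 = 0.8507.
Additional gain needed = 0.8507 − 0.3964 = 0.45.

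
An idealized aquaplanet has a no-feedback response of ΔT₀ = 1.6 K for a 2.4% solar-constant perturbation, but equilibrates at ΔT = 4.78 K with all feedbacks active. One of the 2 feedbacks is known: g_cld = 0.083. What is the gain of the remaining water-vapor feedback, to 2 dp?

0.58

Amplification A = ΔT/ΔT₀ = 4.78/1.6 = 2.987.
Total gain g = 1 − 1/A = 1 − 1/2.987 = 0.6652.
The known gain is 0.083.
g_wv = 0.6652 − 0.083 = 0.58.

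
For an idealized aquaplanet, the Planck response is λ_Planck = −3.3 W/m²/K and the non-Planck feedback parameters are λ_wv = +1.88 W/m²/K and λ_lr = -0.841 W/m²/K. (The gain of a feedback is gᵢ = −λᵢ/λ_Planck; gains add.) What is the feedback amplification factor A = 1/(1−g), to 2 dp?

Convert to gains: g_wv = 1.88/3.3 = 0.5697; g_lr = -0.841/3.3 = -0.2548.
Total gain g = 0.3149.
A = 1/(1 − 0.3149) = 1.46.

1.46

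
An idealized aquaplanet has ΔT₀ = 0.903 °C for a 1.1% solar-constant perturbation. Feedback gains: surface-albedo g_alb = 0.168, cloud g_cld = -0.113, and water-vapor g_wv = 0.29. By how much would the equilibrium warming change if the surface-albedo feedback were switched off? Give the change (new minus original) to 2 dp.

Original: g = 0.345, ΔT = 0.903/(1−0.345) = 1.3786 °C.
Without surface-albedo: g' = 0.177, ΔT' = 0.903/(1−0.177) = 1.0972 °C.
Change = 1.0972 − 1.3786 = -0.28 °C.

-0.28 °C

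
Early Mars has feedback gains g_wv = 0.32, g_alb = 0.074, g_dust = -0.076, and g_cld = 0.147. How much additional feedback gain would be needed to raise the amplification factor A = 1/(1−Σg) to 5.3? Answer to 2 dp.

0.35

Current total gain = 0.465.
Target gain for A = 5.3: g* = 1 − 1/5.3 = 0.8113.
Additional gain needed = 0.8113 − 0.465 = 0.35.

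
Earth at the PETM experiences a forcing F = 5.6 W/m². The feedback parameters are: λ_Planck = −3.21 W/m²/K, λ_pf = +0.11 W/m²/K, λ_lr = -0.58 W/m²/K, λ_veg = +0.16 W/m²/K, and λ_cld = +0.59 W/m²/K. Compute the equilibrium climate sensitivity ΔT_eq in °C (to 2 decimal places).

1.91 °C

Net feedback parameter λ = (−3.21) + (+0.11) + (-0.58) + (+0.16) + (+0.59) = -2.93 W/m²/K.
ΔT = −F/λ = −5.6/(-2.93) = 1.91 °C.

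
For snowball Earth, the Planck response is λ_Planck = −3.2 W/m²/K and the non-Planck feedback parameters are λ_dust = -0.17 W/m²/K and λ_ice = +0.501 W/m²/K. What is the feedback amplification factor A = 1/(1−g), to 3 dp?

Convert to gains: g_dust = -0.17/3.2 = -0.05312; g_ice = 0.501/3.2 = 0.1566.
Total gain g = 0.10348.
A = 1/(1 − 0.10348) = 1.115.

1.115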